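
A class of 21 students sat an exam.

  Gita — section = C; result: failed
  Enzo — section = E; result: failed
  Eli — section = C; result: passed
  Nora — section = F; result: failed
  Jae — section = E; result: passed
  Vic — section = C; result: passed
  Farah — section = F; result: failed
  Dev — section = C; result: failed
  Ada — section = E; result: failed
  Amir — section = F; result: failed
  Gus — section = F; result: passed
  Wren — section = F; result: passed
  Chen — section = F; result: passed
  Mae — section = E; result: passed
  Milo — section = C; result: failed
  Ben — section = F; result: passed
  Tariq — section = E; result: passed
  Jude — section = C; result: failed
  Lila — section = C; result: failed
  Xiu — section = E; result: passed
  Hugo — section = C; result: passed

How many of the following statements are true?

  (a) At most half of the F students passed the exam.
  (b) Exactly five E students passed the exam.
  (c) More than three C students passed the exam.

(a) F: |A| = 7, |A ∩ B| = 4; needs |A ∩ B| ≤ |A ∖ B| — false.
(b) E: |A| = 6, |A ∩ B| = 4; needs |A ∩ B| = 5 — false.
(c) C: |A| = 8, |A ∩ B| = 3; needs |A ∩ B| > 3 — false.

0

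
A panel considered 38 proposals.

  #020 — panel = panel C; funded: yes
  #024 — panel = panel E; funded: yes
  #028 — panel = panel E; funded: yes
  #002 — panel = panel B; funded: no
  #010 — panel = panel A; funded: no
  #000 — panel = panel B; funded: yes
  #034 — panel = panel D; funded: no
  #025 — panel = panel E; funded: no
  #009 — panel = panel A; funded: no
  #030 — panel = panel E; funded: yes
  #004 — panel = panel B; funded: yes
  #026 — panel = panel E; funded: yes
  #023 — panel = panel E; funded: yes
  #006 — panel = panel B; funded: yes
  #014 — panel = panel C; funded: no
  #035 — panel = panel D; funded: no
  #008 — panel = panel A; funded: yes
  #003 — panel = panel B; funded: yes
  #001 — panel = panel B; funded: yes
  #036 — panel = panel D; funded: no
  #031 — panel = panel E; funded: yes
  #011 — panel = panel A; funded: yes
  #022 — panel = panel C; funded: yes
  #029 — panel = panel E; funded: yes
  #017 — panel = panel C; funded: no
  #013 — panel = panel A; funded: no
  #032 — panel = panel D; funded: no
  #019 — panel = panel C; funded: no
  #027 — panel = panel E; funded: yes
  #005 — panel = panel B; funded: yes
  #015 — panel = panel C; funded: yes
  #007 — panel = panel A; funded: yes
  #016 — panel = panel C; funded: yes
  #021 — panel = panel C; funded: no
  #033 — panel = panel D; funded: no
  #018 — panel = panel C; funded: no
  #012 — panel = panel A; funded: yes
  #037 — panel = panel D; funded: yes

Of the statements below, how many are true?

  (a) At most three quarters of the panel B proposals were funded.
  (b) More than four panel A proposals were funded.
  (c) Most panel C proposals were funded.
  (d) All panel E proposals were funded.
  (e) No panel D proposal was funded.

(a) panel B: |A| = 7, |A ∩ B| = 6; needs |A ∩ B| / |A| ≤ 3/4 — false.
(b) panel A: |A| = 7, |A ∩ B| = 4; needs |A ∩ B| > 4 — false.
(c) panel C: |A| = 9, |A ∩ B| = 4; needs |A ∩ B| > |A ∖ B| — false.
(d) panel E: |A| = 9, |A ∩ B| = 8; needs A ⊆ B, i.e. every element of A is in B (|A ∖ B| = 0) — false.
(e) panel D: |A| = 6, |A ∩ B| = 1; needs A ∩ B = ∅ (|A ∩ B| = 0) — false.

0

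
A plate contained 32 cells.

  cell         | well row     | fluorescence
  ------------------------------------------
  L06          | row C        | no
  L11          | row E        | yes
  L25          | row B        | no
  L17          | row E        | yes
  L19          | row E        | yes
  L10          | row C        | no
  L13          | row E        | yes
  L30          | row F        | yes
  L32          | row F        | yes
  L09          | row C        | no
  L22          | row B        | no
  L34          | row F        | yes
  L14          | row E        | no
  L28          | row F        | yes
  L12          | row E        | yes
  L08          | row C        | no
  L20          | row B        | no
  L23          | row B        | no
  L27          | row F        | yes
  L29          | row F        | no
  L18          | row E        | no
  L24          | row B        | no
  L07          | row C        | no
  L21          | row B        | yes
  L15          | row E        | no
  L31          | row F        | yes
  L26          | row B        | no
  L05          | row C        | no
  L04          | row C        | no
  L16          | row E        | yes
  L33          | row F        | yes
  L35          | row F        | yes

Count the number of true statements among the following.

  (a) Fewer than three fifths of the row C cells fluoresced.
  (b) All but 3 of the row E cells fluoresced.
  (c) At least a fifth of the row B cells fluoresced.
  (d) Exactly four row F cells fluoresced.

2

(a) row C: |A| = 7, |A ∩ B| = 0; needs |A ∩ B| / |A| < 3/5 — true.
(b) row E: |A| = 9, |A ∩ B| = 6; needs |A ∖ B| = 3 — true.
(c) row B: |A| = 7, |A ∩ B| = 1; needs |A ∩ B| / |A| ≥ 1/5 — false.
(d) row F: |A| = 9, |A ∩ B| = 8; needs |A ∩ B| = 4 — false.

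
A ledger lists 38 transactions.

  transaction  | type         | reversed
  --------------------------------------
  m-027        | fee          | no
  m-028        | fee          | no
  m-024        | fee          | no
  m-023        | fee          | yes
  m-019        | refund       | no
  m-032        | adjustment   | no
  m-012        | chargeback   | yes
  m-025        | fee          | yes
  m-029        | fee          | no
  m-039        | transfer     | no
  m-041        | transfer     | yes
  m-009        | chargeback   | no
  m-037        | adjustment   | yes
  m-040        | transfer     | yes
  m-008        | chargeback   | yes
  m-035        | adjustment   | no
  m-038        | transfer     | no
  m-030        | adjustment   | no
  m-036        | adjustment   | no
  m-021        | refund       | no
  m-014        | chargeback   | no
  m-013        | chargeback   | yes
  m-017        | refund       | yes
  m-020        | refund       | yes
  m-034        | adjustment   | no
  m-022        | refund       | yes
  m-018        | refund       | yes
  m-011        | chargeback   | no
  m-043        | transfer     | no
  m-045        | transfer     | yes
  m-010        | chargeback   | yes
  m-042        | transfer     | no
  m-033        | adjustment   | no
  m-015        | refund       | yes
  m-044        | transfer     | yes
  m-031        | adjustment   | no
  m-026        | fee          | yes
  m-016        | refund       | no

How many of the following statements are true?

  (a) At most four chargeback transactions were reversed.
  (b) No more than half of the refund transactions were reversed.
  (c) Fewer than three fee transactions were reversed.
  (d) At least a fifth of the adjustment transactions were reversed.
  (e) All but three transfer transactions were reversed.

(a) chargeback: |A| = 7, |A ∩ B| = 4; needs |A ∩ B| ≤ 4 — true.
(b) refund: |A| = 8, |A ∩ B| = 5; needs |A ∩ B| ≤ |A ∖ B| — false.
(c) fee: |A| = 7, |A ∩ B| = 3; needs |A ∩ B| < 3 — false.
(d) adjustment: |A| = 8, |A ∩ B| = 1; needs |A ∩ B| / |A| ≥ 1/5 — false.
(e) transfer: |A| = 8, |A ∩ B| = 4; needs |A ∖ B| = 3 — false.

1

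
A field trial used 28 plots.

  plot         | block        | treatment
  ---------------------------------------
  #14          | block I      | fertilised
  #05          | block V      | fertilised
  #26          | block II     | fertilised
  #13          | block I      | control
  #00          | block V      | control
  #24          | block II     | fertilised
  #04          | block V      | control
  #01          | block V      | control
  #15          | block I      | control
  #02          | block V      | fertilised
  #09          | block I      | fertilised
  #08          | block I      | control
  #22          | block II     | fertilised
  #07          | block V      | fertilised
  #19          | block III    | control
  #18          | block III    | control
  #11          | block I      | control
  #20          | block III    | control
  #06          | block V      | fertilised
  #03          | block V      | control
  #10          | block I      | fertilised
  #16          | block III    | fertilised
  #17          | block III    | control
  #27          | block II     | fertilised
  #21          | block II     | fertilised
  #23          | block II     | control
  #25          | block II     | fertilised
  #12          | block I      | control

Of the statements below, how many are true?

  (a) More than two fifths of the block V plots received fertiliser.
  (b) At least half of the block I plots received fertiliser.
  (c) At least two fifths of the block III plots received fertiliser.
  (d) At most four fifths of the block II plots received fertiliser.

1

(a) block V: |A| = 8, |A ∩ B| = 4; needs |A ∩ B| / |A| > 2/5 — true.
(b) block I: |A| = 8, |A ∩ B| = 3; needs |A ∩ B| ≥ |A ∖ B| — false.
(c) block III: |A| = 5, |A ∩ B| = 1; needs |A ∩ B| / |A| ≥ 2/5 — false.
(d) block II: |A| = 7, |A ∩ B| = 6; needs |A ∩ B| / |A| ≤ 4/5 — false.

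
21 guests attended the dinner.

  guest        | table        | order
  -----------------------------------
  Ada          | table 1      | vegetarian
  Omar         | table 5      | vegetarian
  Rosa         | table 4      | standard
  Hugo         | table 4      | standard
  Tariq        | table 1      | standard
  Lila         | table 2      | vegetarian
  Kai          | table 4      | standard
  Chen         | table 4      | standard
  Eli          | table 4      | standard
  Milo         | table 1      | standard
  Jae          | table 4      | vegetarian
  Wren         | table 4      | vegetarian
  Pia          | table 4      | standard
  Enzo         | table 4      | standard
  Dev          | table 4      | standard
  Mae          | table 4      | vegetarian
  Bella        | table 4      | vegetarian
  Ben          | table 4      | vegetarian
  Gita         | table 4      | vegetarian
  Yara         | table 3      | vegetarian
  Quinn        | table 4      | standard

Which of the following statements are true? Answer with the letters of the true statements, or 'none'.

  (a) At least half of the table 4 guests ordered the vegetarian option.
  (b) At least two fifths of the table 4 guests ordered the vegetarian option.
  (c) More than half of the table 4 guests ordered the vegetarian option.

(b)

|A| = 15, |A ∩ B| = 6, |A ∖ B| = 9.
(a) |A ∩ B| ≥ |A ∖ B|: fails.
(b) |A ∩ B| / |A| ≥ 2/5: holds.
(c) |A ∩ B| > |A ∖ B|: fails.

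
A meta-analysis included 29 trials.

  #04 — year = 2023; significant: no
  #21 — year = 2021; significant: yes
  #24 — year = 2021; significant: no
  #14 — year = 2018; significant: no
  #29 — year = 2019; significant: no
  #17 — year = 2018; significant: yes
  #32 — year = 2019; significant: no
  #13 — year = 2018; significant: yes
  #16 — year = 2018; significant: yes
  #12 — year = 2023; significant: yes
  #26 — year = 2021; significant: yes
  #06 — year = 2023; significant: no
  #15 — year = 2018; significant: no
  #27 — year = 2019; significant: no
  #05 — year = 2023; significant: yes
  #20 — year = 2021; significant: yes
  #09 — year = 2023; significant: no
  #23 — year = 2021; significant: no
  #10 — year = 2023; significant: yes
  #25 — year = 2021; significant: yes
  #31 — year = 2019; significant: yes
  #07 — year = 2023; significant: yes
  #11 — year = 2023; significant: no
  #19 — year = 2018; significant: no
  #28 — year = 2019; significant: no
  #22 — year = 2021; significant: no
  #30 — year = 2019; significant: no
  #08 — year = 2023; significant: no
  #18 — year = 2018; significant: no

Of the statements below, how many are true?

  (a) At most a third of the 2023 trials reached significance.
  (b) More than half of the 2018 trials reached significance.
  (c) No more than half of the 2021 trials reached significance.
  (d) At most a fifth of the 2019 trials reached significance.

(a) 2023: |A| = 9, |A ∩ B| = 4; needs |A ∩ B| / |A| ≤ 1/3 — false.
(b) 2018: |A| = 7, |A ∩ B| = 3; needs |A ∩ B| > |A ∖ B| — false.
(c) 2021: |A| = 7, |A ∩ B| = 4; needs |A ∩ B| ≤ |A ∖ B| — false.
(d) 2019: |A| = 6, |A ∩ B| = 1; needs |A ∩ B| / |A| ≤ 1/5 — true.

1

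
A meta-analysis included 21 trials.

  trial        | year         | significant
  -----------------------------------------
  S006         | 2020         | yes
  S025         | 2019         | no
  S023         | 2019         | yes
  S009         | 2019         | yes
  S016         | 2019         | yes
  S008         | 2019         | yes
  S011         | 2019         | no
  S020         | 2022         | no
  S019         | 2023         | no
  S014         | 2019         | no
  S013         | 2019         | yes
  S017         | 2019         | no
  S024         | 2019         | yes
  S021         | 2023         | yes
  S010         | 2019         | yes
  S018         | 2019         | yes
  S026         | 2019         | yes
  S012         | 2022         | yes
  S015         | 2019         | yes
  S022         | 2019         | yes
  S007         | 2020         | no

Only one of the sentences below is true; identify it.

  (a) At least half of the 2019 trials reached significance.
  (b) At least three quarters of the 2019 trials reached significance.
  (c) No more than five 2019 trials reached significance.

(a)

|A| = 15, |A ∩ B| = 11, |A ∖ B| = 4.
(a) requires |A ∩ B| ≥ |A ∖ B|: true.
(b) requires |A ∩ B| / |A| ≥ 3/4: false.
(c) requires |A ∩ B| ≤ 5: false.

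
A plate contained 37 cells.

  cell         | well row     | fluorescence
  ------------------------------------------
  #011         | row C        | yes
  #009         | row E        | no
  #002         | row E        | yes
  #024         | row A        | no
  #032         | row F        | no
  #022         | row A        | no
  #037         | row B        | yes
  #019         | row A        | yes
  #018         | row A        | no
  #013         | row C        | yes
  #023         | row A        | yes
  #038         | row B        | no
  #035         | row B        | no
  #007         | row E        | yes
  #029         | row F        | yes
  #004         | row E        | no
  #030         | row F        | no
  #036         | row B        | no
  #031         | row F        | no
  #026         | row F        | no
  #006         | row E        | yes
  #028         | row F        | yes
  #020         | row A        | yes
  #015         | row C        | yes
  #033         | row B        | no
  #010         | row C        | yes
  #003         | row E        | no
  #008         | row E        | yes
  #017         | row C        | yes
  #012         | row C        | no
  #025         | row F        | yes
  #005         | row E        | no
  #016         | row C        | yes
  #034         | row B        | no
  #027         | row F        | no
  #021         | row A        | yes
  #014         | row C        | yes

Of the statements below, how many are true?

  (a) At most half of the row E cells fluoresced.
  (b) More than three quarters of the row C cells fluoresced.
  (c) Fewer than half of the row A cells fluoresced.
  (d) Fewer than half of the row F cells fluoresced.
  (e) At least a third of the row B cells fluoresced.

(a) row E: |A| = 8, |A ∩ B| = 4; needs |A ∩ B| ≤ |A ∖ B| — true.
(b) row C: |A| = 8, |A ∩ B| = 7; needs |A ∩ B| / |A| > 3/4 — true.
(c) row A: |A| = 7, |A ∩ B| = 4; needs |A ∩ B| < |A ∖ B| — false.
(d) row F: |A| = 8, |A ∩ B| = 3; needs |A ∩ B| < |A ∖ B| — true.
(e) row B: |A| = 6, |A ∩ B| = 1; needs |A ∩ B| / |A| ≥ 1/3 — false.

3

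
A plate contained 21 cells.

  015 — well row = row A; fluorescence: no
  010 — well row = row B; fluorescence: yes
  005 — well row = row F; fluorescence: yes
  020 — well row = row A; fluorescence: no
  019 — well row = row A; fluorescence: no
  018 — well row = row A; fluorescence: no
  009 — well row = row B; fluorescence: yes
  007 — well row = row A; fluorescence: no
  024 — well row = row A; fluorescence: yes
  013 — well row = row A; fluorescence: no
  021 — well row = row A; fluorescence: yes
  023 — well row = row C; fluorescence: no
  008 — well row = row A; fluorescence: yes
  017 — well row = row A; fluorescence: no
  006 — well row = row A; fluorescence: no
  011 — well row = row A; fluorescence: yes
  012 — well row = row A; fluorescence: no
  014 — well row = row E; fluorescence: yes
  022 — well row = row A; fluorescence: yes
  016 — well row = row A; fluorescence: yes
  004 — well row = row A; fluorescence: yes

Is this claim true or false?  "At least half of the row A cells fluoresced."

'At least half of the row A cells fluoresced' holds iff |A ∩ B| ≥ |A ∖ B|.
|A| = 16, |A ∩ B| = 7, |A ∖ B| = 9.
7 < 9, so the statement is false.

False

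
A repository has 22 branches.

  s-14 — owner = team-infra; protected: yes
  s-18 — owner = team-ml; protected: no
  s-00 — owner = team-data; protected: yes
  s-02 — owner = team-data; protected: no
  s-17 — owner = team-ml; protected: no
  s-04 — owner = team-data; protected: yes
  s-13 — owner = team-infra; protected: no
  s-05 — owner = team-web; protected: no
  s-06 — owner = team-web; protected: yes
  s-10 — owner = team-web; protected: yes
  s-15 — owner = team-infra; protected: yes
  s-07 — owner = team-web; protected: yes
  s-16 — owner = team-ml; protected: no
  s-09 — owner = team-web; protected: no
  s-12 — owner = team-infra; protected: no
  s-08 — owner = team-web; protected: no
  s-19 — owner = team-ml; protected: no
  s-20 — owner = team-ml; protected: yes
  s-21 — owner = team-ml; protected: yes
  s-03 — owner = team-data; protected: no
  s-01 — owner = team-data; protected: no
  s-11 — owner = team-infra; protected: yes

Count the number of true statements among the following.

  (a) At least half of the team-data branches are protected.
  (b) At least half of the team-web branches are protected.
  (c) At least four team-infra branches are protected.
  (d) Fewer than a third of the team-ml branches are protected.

(a) team-data: |A| = 5, |A ∩ B| = 2; needs |A ∩ B| ≥ |A ∖ B| — false.
(b) team-web: |A| = 6, |A ∩ B| = 3; needs |A ∩ B| ≥ |A ∖ B| — true.
(c) team-infra: |A| = 5, |A ∩ B| = 3; needs |A ∩ B| ≥ 4 — false.
(d) team-ml: |A| = 6, |A ∩ B| = 2; needs |A ∩ B| / |A| < 1/3 — false.

1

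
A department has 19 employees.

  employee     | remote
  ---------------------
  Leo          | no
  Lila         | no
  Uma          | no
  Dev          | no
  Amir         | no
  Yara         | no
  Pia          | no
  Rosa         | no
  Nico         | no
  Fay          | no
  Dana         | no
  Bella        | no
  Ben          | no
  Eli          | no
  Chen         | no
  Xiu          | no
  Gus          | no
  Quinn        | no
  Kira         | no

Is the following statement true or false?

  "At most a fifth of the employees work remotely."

True

Truth condition: |A ∩ B| / |A| ≤ 1/5.
|A| = 19, |A ∩ B| = 0, |A ∖ B| = 19.
|A ∩ B|/|A| = 0/19, so the statement is true.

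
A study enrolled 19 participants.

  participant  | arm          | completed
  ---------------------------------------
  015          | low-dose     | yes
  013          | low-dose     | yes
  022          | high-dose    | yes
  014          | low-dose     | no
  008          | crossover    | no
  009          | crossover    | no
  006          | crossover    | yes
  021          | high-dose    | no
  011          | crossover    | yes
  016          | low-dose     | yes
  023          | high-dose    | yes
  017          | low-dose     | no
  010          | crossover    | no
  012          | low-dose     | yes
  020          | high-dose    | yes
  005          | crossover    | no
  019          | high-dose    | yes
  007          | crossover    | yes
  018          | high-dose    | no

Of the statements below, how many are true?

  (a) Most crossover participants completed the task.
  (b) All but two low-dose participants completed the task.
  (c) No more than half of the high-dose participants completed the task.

(a) crossover: |A| = 7, |A ∩ B| = 3; needs |A ∩ B| > |A ∖ B| — false.
(b) low-dose: |A| = 6, |A ∩ B| = 4; needs |A ∖ B| = 2 — true.
(c) high-dose: |A| = 6, |A ∩ B| = 4; needs |A ∩ B| ≤ |A ∖ B| — false.

1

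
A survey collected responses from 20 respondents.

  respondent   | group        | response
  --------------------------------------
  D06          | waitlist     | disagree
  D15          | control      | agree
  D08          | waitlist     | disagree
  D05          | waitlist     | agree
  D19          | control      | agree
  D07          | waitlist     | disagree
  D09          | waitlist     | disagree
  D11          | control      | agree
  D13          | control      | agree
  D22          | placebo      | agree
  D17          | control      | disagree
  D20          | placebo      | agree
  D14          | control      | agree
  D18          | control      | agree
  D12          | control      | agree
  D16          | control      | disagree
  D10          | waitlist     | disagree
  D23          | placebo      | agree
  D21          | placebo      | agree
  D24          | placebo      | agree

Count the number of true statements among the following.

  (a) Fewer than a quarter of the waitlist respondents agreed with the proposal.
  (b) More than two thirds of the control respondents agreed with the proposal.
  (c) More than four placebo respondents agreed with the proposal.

(a) waitlist: |A| = 6, |A ∩ B| = 1; needs |A ∩ B| / |A| < 1/4 — true.
(b) control: |A| = 9, |A ∩ B| = 7; needs |A ∩ B| / |A| > 2/3 — true.
(c) placebo: |A| = 5, |A ∩ B| = 5; needs |A ∩ B| > 4 — true.

3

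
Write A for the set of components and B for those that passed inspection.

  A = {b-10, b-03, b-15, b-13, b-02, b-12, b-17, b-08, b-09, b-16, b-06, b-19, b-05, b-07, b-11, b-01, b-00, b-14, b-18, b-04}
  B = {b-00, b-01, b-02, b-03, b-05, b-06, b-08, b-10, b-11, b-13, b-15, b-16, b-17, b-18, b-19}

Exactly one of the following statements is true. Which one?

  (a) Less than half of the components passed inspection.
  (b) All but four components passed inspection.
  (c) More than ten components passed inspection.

|A| = 20, |A ∩ B| = 15, |A ∖ B| = 5.
(a) requires |A ∩ B| < |A ∖ B|: false.
(b) requires |A ∖ B| = 4: false.
(c) requires |A ∩ B| > 10: true.

(c)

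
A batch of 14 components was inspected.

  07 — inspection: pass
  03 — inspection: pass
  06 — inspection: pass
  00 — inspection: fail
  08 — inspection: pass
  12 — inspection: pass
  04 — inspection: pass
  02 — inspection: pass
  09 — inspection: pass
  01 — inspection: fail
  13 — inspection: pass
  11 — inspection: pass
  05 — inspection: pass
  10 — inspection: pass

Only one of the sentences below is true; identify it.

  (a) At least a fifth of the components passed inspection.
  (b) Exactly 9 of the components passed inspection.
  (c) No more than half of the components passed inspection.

|A| = 14, |A ∩ B| = 12, |A ∖ B| = 2.
(a) requires |A ∩ B| / |A| ≥ 1/5: true.
(b) requires |A ∩ B| = 9: false.
(c) requires |A ∩ B| ≤ |A ∖ B|: false.

(a)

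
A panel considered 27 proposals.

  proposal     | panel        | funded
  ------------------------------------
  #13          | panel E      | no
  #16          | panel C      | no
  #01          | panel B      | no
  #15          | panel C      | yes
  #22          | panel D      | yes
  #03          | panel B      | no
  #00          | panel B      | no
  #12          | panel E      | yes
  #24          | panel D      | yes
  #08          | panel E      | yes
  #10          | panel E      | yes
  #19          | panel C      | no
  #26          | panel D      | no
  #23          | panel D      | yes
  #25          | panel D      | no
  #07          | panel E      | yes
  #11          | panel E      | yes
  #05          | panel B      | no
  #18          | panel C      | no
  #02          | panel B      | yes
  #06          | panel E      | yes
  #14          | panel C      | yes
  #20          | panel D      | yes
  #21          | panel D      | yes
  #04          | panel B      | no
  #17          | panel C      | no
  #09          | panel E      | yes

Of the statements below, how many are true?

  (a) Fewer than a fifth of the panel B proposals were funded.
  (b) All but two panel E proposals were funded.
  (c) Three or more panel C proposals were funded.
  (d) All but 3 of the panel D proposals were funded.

1

(a) panel B: |A| = 6, |A ∩ B| = 1; needs |A ∩ B| / |A| < 1/5 — true.
(b) panel E: |A| = 8, |A ∩ B| = 7; needs |A ∖ B| = 2 — false.
(c) panel C: |A| = 6, |A ∩ B| = 2; needs |A ∩ B| ≥ 3 — false.
(d) panel D: |A| = 7, |A ∩ B| = 5; needs |A ∖ B| = 3 — false.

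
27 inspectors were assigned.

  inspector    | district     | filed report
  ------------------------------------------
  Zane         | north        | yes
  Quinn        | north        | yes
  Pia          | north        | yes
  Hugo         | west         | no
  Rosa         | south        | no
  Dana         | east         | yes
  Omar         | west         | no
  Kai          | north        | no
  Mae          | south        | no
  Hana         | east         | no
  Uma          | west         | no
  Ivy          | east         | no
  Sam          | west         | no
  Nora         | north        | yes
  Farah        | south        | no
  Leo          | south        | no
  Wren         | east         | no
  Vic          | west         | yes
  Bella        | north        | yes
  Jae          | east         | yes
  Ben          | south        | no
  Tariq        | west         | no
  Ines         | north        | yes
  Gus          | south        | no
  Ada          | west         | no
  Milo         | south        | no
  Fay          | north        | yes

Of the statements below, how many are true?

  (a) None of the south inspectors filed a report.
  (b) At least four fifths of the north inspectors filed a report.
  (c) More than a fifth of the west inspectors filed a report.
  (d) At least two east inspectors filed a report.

3

(a) south: |A| = 7, |A ∩ B| = 0; needs A ∩ B = ∅ (|A ∩ B| = 0) — true.
(b) north: |A| = 8, |A ∩ B| = 7; needs |A ∩ B| / |A| ≥ 4/5 — true.
(c) west: |A| = 7, |A ∩ B| = 1; needs |A ∩ B| / |A| > 1/5 — false.
(d) east: |A| = 5, |A ∩ B| = 2; needs |A ∩ B| ≥ 2 — true.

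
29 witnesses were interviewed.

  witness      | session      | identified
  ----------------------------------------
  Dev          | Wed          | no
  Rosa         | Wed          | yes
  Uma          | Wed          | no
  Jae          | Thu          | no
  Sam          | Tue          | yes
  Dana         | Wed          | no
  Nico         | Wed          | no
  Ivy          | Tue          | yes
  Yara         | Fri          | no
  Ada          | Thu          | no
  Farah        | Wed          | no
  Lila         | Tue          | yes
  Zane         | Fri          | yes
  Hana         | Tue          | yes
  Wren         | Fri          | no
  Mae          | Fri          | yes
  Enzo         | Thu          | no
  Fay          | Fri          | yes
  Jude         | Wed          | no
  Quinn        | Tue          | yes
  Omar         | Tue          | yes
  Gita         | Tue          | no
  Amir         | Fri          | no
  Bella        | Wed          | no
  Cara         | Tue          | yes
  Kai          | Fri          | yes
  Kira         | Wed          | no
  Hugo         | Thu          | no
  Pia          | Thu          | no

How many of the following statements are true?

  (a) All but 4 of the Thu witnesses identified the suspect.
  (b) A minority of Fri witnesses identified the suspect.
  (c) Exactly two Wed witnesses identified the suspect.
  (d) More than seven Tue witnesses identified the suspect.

0

(a) Thu: |A| = 5, |A ∩ B| = 0; needs |A ∖ B| = 4 — false.
(b) Fri: |A| = 7, |A ∩ B| = 4; needs |A ∩ B| < |A ∖ B| — false.
(c) Wed: |A| = 9, |A ∩ B| = 1; needs |A ∩ B| = 2 — false.
(d) Tue: |A| = 8, |A ∩ B| = 7; needs |A ∩ B| > 7 — false.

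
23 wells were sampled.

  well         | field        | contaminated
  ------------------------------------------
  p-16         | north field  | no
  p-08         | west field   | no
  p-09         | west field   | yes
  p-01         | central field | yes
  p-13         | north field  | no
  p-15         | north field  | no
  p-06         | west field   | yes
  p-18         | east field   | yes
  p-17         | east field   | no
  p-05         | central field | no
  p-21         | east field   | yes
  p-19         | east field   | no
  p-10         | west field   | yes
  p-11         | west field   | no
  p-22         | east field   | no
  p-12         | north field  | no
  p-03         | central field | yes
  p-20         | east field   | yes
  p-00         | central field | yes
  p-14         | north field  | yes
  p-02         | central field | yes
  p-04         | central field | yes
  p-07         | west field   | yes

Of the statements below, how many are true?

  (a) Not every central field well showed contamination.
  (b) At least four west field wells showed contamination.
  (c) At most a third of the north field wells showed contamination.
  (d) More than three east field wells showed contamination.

(a) central field: |A| = 6, |A ∩ B| = 5; needs A ⊄ B (|A ∖ B| ≥ 1) — true.
(b) west field: |A| = 6, |A ∩ B| = 4; needs |A ∩ B| ≥ 4 — true.
(c) north field: |A| = 5, |A ∩ B| = 1; needs |A ∩ B| / |A| ≤ 1/3 — true.
(d) east field: |A| = 6, |A ∩ B| = 3; needs |A ∩ B| > 3 — false.

3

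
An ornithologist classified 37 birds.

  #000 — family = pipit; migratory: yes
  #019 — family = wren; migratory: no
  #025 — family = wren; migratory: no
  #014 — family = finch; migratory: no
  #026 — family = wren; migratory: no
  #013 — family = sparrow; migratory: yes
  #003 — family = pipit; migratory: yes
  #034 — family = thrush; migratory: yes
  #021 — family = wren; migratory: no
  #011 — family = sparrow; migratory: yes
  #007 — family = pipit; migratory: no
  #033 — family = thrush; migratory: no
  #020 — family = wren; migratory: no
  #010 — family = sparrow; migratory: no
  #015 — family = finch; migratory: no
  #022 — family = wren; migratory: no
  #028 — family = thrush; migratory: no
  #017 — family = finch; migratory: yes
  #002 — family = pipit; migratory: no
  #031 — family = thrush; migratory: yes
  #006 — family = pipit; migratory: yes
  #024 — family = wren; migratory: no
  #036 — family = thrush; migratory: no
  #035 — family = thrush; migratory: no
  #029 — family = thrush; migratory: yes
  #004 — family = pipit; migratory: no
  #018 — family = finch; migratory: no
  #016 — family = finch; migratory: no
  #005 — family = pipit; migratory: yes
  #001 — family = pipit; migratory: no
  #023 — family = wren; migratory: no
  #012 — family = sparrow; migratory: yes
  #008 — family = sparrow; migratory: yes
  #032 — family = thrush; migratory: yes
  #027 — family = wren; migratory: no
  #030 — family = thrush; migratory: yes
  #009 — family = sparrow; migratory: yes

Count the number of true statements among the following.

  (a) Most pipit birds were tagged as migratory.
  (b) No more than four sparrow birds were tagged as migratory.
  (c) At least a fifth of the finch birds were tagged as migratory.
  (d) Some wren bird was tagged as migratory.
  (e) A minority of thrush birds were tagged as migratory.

1

(a) pipit: |A| = 8, |A ∩ B| = 4; needs |A ∩ B| > |A ∖ B| — false.
(b) sparrow: |A| = 6, |A ∩ B| = 5; needs |A ∩ B| ≤ 4 — false.
(c) finch: |A| = 5, |A ∩ B| = 1; needs |A ∩ B| / |A| ≥ 1/5 — true.
(d) wren: |A| = 9, |A ∩ B| = 0; needs A ∩ B ≠ ∅ (|A ∩ B| ≥ 1) — false.
(e) thrush: |A| = 9, |A ∩ B| = 5; needs |A ∩ B| < |A ∖ B| — false.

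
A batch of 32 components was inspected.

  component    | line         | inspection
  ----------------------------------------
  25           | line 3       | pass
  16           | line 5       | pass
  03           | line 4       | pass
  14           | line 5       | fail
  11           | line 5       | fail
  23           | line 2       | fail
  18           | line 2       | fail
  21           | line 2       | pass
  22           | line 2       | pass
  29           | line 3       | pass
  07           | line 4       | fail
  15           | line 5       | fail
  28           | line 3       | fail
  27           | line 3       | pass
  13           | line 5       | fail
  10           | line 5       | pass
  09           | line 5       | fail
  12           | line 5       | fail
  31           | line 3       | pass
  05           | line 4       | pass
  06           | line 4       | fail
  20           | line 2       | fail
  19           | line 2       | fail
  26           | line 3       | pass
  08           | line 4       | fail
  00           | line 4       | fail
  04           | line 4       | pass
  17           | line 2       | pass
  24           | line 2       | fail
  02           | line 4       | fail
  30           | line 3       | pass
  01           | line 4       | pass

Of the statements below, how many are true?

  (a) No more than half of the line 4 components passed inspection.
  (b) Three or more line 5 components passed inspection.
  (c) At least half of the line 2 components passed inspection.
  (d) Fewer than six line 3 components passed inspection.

1

(a) line 4: |A| = 9, |A ∩ B| = 4; needs |A ∩ B| ≤ |A ∖ B| — true.
(b) line 5: |A| = 8, |A ∩ B| = 2; needs |A ∩ B| ≥ 3 — false.
(c) line 2: |A| = 8, |A ∩ B| = 3; needs |A ∩ B| ≥ |A ∖ B| — false.
(d) line 3: |A| = 7, |A ∩ B| = 6; needs |A ∩ B| < 6 — false.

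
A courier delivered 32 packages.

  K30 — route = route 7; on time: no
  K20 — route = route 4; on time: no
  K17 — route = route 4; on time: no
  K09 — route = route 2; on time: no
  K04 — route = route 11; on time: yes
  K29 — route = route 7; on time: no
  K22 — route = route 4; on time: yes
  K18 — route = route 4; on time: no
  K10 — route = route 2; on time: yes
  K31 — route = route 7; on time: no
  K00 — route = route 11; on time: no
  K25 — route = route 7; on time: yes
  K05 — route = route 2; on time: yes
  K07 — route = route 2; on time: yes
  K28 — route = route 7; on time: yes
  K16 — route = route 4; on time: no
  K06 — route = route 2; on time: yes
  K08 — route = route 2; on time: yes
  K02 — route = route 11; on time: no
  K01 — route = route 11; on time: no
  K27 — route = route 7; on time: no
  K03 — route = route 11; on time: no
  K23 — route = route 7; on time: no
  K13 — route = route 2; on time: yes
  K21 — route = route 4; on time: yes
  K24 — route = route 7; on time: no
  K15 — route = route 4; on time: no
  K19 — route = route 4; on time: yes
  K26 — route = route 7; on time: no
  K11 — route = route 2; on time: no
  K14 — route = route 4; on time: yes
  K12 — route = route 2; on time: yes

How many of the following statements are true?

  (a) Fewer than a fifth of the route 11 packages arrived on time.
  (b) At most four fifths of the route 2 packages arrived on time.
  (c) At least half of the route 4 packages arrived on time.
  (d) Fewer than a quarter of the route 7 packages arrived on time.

(a) route 11: |A| = 5, |A ∩ B| = 1; needs |A ∩ B| / |A| < 1/5 — false.
(b) route 2: |A| = 9, |A ∩ B| = 7; needs |A ∩ B| / |A| ≤ 4/5 — true.
(c) route 4: |A| = 9, |A ∩ B| = 4; needs |A ∩ B| ≥ |A ∖ B| — false.
(d) route 7: |A| = 9, |A ∩ B| = 2; needs |A ∩ B| / |A| < 1/4 — true.

2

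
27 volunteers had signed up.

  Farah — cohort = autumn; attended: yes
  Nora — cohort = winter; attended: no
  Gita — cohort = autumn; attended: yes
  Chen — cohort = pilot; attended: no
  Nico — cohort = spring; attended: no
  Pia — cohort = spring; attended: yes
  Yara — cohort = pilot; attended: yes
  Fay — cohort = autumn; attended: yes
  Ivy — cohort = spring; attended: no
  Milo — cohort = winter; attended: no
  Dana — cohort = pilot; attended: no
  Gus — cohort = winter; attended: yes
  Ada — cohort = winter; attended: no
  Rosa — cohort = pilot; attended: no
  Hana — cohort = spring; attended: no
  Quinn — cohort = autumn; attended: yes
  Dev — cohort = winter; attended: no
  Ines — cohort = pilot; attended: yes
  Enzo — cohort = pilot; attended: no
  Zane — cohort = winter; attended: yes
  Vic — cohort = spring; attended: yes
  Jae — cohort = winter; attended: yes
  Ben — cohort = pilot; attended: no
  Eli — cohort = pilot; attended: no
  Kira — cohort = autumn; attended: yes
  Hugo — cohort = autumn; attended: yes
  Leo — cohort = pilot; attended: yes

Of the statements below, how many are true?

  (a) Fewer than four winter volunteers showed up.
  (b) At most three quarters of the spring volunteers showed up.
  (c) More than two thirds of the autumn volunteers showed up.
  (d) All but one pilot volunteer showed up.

(a) winter: |A| = 7, |A ∩ B| = 3; needs |A ∩ B| < 4 — true.
(b) spring: |A| = 5, |A ∩ B| = 2; needs |A ∩ B| / |A| ≤ 3/4 — true.
(c) autumn: |A| = 6, |A ∩ B| = 6; needs |A ∩ B| / |A| > 2/3 — true.
(d) pilot: |A| = 9, |A ∩ B| = 3; needs |A ∖ B| = 1 — false.

3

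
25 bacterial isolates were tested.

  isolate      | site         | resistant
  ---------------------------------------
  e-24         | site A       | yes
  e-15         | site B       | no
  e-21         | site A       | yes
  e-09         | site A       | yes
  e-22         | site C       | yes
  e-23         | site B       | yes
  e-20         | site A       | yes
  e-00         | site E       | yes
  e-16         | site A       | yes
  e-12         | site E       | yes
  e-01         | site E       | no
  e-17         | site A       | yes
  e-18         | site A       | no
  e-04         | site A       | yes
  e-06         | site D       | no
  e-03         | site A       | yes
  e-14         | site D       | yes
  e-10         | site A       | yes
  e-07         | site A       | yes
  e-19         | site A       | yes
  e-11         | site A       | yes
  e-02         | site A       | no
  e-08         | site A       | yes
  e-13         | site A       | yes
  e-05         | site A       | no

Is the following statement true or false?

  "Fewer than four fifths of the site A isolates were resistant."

False

The determiner here denotes the relation: |A ∩ B| / |A| < 4/5.
|A| = 17, |A ∩ B| = 14, |A ∖ B| = 3.
|A ∩ B|/|A| = 14/17, so the statement is false.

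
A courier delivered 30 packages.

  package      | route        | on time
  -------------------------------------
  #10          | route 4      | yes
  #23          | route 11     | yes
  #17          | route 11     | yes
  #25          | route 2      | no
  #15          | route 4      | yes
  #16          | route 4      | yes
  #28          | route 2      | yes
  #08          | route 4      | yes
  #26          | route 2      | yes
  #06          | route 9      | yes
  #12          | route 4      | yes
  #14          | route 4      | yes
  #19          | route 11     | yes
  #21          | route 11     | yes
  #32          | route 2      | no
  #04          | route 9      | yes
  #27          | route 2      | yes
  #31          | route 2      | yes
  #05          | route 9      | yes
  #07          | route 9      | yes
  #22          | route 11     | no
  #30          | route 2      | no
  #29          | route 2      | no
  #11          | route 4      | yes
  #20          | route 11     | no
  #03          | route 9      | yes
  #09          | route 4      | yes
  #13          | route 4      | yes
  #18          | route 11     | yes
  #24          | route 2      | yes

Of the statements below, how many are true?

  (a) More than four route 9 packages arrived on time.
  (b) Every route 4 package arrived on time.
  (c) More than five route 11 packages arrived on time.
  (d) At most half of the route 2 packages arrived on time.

2

(a) route 9: |A| = 5, |A ∩ B| = 5; needs |A ∩ B| > 4 — true.
(b) route 4: |A| = 9, |A ∩ B| = 9; needs A ⊆ B, i.e. every element of A is in B (|A ∖ B| = 0) — true.
(c) route 11: |A| = 7, |A ∩ B| = 5; needs |A ∩ B| > 5 — false.
(d) route 2: |A| = 9, |A ∩ B| = 5; needs |A ∩ B| ≤ |A ∖ B| — false.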